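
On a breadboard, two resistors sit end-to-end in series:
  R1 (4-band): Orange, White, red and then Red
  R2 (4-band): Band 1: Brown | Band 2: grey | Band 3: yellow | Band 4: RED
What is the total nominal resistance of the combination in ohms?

183900 Ω

R1: orange, white → 39; red ×10^2 → 3900 Ω.
R2: brown, grey → 18; yellow ×10^4 → 180000 Ω.
Series: 3900 + 180000 = 183900 Ω.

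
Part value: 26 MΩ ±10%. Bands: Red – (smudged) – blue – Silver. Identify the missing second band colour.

blue

26000000 Ω = 26 × 10^6.
The second band gives digit 6 of the significand, and 6 is blue.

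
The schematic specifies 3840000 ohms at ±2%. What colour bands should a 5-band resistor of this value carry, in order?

3840000 Ω = 384 × 10^4.
3 → orange
8 → grey
4 → yellow
Multiplier 10^4 → yellow.
±2% tolerance → red.

orange, grey, yellow, yellow, red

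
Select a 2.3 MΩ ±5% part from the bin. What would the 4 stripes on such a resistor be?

2300000 Ω = 23 × 10^5.
2 → red
3 → orange
Multiplier 10^5 → green.
±5% tolerance → gold.

red, orange, green, gold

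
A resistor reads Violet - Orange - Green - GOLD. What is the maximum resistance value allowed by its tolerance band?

7665000 Ω

Violet → 7 (first significant figure)
Orange → 3 (second significant figure)
Green → ×10^5 multiplier
Gold → ±5% tolerance
73 × 100000 = 7300000 Ω
Maximum = 7300000 × (1 + 5/100) = 7665000 Ω.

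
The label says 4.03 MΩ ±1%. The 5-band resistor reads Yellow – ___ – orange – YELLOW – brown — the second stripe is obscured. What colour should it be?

black

4030000 Ω = 403 × 10^4.
The second band gives digit 0 of the significand, and 0 is black.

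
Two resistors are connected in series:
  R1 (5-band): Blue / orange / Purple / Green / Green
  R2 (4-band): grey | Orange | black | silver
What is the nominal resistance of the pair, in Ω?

63700083 Ω

R1: blue, orange, violet → 637; green ×10^5 → 63700000 Ω.
R2: grey, orange → 83; black ×1 → 83 Ω.
Series: 63700000 + 83 = 63700083 Ω.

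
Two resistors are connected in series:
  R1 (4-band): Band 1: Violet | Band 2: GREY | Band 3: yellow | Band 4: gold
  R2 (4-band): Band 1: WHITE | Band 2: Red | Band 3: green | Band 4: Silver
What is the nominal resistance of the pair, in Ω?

9980000 Ω

R1: violet, grey → 78; yellow ×10^4 → 780000 Ω.
R2: white, red → 92; green ×10^5 → 9200000 Ω.
Series: 780000 + 9200000 = 9980000 Ω.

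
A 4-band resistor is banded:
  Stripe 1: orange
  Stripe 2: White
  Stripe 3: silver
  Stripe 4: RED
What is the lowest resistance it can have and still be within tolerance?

Orange → 3 (first significant figure)
White → 9 (second significant figure)
Silver → ×0.01 multiplier
Red → ±2% tolerance
39 × 0.01 = 0.39 Ω
Lowest = 0.39 × (1 − 2/100) = 0.3822 Ω.

0.3822 Ω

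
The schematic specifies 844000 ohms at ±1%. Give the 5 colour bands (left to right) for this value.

844000 Ω = 844 × 10^3.
8 → grey
4 → yellow
4 → yellow
Multiplier 10^3 → orange.
±1% tolerance → brown.

grey, yellow, yellow, orange, brown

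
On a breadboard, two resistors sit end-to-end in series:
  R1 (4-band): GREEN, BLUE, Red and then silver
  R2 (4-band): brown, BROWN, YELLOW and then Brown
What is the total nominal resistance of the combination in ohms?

115600 Ω

R1: green, blue → 56; red ×10^2 → 5600 Ω.
R2: brown, brown → 11; yellow ×10^4 → 110000 Ω.
Series: 5600 + 110000 = 115600 Ω.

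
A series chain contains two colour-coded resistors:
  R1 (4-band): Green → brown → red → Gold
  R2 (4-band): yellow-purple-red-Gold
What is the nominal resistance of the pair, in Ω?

R1: green, brown → 51; red ×10^2 → 5100 Ω.
R2: yellow, violet → 47; red ×10^2 → 4700 Ω.
Series: 5100 + 4700 = 9800 Ω.

9800 Ω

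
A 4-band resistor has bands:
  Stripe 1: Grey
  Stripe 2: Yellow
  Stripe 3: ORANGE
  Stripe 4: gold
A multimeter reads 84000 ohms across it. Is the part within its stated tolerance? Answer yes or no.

Grey → 8 (first significant figure)
Yellow → 4 (second significant figure)
Orange → ×10^3 multiplier
Gold → ±5% tolerance
84 × 1000 = 84000 Ω
Allowed range: 79800 Ω to 88200 Ω.
84000 ohms lies inside that range.

yes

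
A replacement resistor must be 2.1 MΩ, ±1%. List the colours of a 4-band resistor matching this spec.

2100000 Ω = 21 × 10^5.
2 → red
1 → brown
Multiplier 10^5 → green.
±1% tolerance → brown.

red, brown, green, brown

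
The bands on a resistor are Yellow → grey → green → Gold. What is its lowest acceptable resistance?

Yellow → 4 (first significant figure)
Grey → 8 (second significant figure)
Green → ×10^5 multiplier
Gold → ±5% tolerance
48 × 100000 = 4800000 Ω
Lowest = 4800000 × (1 − 5/100) = 4560000 Ω.

4560000 Ω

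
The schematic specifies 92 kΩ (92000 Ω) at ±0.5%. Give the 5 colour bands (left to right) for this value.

92000 Ω = 920 × 10^2.
9 → white
2 → red
0 → black
Multiplier 10^2 → red.
±0.5% tolerance → green.

white, red, black, red, green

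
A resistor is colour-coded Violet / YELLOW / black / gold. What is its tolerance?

The last band, gold, is the tolerance band.
Gold corresponds to ±5%.

±5%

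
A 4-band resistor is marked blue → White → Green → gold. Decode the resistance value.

Blue → 6 (first significant figure)
White → 9 (second significant figure)
Green → ×10^5 multiplier
69 × 100000 = 6900000 Ω

6900000 Ω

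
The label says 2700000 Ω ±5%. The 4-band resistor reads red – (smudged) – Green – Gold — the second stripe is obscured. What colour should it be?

2700000 Ω = 27 × 10^5.
The second band gives digit 7 of the significand, and 7 is violet.

violet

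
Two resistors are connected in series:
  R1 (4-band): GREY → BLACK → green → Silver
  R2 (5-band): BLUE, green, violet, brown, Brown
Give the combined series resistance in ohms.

8006570 Ω

R1: grey, black → 80; green ×10^5 → 8000000 Ω.
R2: blue, green, violet → 657; brown ×10 → 6570 Ω.
Series: 8000000 + 6570 = 8006570 Ω.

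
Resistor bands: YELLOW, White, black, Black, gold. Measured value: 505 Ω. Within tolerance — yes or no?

yes

Yellow → 4 (first significant figure)
White → 9 (second significant figure)
Black → 0 (third significant figure)
Black → ×1 multiplier
Gold → ±5% tolerance
490 × 1 = 490 Ω
Allowed range: 465.5 Ω to 514.5 Ω.
505 Ω lies inside that range.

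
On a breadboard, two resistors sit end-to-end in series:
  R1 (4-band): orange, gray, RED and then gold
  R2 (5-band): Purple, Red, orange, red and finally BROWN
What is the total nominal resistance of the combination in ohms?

R1: orange, grey → 38; red ×10^2 → 3800 Ω.
R2: violet, red, orange → 723; red ×10^2 → 72300 Ω.
Series: 3800 + 72300 = 76100 Ω.

76100 Ω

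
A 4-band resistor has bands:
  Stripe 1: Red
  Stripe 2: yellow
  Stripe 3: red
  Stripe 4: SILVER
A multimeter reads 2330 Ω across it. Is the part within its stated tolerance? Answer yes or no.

yes

Red → 2 (first significant figure)
Yellow → 4 (second significant figure)
Red → ×10^2 multiplier
Silver → ±10% tolerance
24 × 100 = 2400 Ω
Allowed range: 2160 Ω to 2640 Ω.
2330 Ω lies inside that range.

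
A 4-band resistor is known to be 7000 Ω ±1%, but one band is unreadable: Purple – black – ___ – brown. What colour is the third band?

7000 Ω = 70 × 10^2.
The third band is the multiplier, 10^2, which is red.

red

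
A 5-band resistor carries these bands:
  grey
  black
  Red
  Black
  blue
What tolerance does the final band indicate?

The last band, blue, is the tolerance band.
Blue corresponds to ±0.25%.

±0.25%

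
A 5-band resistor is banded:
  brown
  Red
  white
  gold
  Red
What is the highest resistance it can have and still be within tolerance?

13.158 Ω

Brown → 1 (first significant figure)
Red → 2 (second significant figure)
White → 9 (third significant figure)
Gold → ×0.1 multiplier
Red → ±2% tolerance
129 × 0.1 = 12.9 Ω
Highest = 12.9 × (1 + 2/100) = 13.158 Ω.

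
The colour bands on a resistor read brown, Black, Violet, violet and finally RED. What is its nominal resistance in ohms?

1070000000 Ω

Brown → 1 (first significant figure)
Black → 0 (second significant figure)
Violet → 7 (third significant figure)
Violet → ×10^7 multiplier
107 × 10000000 = 1070000000 Ω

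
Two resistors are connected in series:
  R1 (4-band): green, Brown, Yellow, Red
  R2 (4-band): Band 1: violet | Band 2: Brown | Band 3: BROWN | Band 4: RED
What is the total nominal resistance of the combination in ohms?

R1: green, brown → 51; yellow ×10^4 → 510000 Ω.
R2: violet, brown → 71; brown ×10 → 710 Ω.
Series: 510000 + 710 = 510710 Ω.

510710 Ω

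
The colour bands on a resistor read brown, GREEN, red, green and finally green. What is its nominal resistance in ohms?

Brown → 1 (first significant figure)
Green → 5 (second significant figure)
Red → 2 (third significant figure)
Green → ×10^5 multiplier
152 × 100000 = 15200000 Ω

15200000 Ω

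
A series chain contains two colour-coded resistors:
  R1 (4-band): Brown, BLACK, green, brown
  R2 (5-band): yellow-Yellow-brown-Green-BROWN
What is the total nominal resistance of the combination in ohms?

R1: brown, black → 10; green ×10^5 → 1000000 Ω.
R2: yellow, yellow, brown → 441; green ×10^5 → 44100000 Ω.
Series: 1000000 + 44100000 = 45100000 Ω.

45100000 Ω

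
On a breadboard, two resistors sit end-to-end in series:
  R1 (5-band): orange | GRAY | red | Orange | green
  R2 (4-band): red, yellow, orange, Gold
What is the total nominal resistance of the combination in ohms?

406000 Ω

R1: orange, grey, red → 382; orange ×10^3 → 382000 Ω.
R2: red, yellow → 24; orange ×10^3 → 24000 Ω.
Series: 382000 + 24000 = 406000 Ω.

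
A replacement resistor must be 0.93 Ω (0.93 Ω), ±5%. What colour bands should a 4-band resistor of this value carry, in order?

0.93 Ω = 93 × 10^-2.
9 → white
3 → orange
Multiplier 10^-2 → silver.
±5% tolerance → gold.

white, orange, silver, gold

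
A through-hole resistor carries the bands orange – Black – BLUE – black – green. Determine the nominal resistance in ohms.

Orange → 3 (first significant figure)
Black → 0 (second significant figure)
Blue → 6 (third significant figure)
Black → ×1 multiplier
306 × 1 = 306 Ω

306 Ω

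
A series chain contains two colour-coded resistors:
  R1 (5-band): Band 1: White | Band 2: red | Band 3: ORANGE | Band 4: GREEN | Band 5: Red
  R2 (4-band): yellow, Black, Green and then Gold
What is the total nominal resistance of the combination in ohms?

R1: white, red, orange → 923; green ×10^5 → 92300000 Ω.
R2: yellow, black → 40; green ×10^5 → 4000000 Ω.
Series: 92300000 + 4000000 = 96300000 Ω.

96300000 Ω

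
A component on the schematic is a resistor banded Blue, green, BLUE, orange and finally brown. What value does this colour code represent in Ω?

Blue → 6 (first significant figure)
Green → 5 (second significant figure)
Blue → 6 (third significant figure)
Orange → ×10^3 multiplier
656 × 1000 = 656000 Ω

656000 Ω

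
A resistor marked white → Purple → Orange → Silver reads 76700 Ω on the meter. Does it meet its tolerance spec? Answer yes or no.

White → 9 (first significant figure)
Violet → 7 (second significant figure)
Orange → ×10^3 multiplier
Silver → ±10% tolerance
97 × 1000 = 97000 Ω
Allowed range: 87300 Ω to 106700 Ω.
76700 Ω lies outside that range.

no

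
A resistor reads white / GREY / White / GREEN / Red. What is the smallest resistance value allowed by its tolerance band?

96922000 Ω

White → 9 (first significant figure)
Grey → 8 (second significant figure)
White → 9 (third significant figure)
Green → ×10^5 multiplier
Red → ±2% tolerance
989 × 100000 = 98900000 Ω
Smallest = 98900000 × (1 − 2/100) = 96922000 Ω.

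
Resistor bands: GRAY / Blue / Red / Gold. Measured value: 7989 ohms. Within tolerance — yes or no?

no

Grey → 8 (first significant figure)
Blue → 6 (second significant figure)
Red → ×10^2 multiplier
Gold → ±5% tolerance
86 × 100 = 8600 Ω
Allowed range: 8170 Ω to 9030 Ω.
7989 ohms lies outside that range.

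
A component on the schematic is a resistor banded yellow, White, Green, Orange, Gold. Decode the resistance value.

495000 Ω

Yellow → 4 (first significant figure)
White → 9 (second significant figure)
Green → 5 (third significant figure)
Orange → ×10^3 multiplier
495 × 1000 = 495000 Ω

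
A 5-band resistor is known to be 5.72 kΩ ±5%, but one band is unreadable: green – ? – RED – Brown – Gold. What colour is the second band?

violet

5720 Ω = 572 × 10^1.
The second band gives digit 7 of the significand, and 7 is violet.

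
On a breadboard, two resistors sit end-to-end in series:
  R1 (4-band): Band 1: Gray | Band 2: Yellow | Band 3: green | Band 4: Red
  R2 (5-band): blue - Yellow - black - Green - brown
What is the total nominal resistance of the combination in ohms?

72400000 Ω

R1: grey, yellow → 84; green ×10^5 → 8400000 Ω.
R2: blue, yellow, black → 640; green ×10^5 → 64000000 Ω.
Series: 8400000 + 64000000 = 72400000 Ω.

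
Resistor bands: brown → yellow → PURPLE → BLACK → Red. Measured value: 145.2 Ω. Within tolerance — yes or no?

Brown → 1 (first significant figure)
Yellow → 4 (second significant figure)
Violet → 7 (third significant figure)
Black → ×1 multiplier
Red → ±2% tolerance
147 × 1 = 147 Ω
Allowed range: 144.06 Ω to 149.94 Ω.
145.2 Ω lies inside that range.

yes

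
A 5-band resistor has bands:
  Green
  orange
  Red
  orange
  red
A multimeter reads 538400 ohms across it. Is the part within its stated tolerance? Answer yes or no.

Green → 5 (first significant figure)
Orange → 3 (second significant figure)
Red → 2 (third significant figure)
Orange → ×10^3 multiplier
Red → ±2% tolerance
532 × 1000 = 532000 Ω
Allowed range: 521360 Ω to 542640 Ω.
538400 ohms lies inside that range.

yes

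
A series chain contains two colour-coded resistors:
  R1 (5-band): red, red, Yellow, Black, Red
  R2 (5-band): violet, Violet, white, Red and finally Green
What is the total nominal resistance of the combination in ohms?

78124 Ω

R1: red, red, yellow → 224; black ×1 → 224 Ω.
R2: violet, violet, white → 779; red ×10^2 → 77900 Ω.
Series: 224 + 77900 = 78124 Ω.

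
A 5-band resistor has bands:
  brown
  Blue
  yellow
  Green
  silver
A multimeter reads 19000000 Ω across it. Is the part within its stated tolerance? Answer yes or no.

no

Brown → 1 (first significant figure)
Blue → 6 (second significant figure)
Yellow → 4 (third significant figure)
Green → ×10^5 multiplier
Silver → ±10% tolerance
164 × 100000 = 16400000 Ω
Allowed range: 14760000 Ω to 18040000 Ω.
19000000 Ω lies outside that range.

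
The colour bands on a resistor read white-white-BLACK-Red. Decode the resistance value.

White → 9 (first significant figure)
White → 9 (second significant figure)
Black → ×1 multiplier
99 × 1 = 99 Ω

99 Ω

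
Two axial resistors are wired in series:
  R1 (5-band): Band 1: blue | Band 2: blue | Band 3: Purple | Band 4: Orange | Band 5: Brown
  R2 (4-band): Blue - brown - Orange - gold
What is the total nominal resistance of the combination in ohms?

728000 Ω

R1: blue, blue, violet → 667; orange ×10^3 → 667000 Ω.
R2: blue, brown → 61; orange ×10^3 → 61000 Ω.
Series: 667000 + 61000 = 728000 Ω.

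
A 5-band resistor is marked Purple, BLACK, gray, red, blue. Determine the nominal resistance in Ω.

70800 Ω

Violet → 7 (first significant figure)
Black → 0 (second significant figure)
Grey → 8 (third significant figure)
Red → ×10^2 multiplier
708 × 100 = 70800 Ω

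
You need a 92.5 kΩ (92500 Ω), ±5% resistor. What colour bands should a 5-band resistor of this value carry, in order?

white, red, green, red, gold

92500 Ω = 925 × 10^2.
9 → white
2 → red
5 → green
Multiplier 10^2 → red.
±5% tolerance → gold.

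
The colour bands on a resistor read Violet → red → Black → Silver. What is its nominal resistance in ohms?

72 Ω

Violet → 7 (first significant figure)
Red → 2 (second significant figure)
Black → ×1 multiplier
72 × 1 = 72 Ω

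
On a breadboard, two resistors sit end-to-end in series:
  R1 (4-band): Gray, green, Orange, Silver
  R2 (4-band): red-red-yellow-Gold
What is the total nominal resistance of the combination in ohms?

305000 Ω

R1: grey, green → 85; orange ×10^3 → 85000 Ω.
R2: red, red → 22; yellow ×10^4 → 220000 Ω.
Series: 85000 + 220000 = 305000 Ω.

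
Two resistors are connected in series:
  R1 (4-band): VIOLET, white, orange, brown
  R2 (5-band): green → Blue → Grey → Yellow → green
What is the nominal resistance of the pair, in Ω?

5759000 Ω

R1: violet, white → 79; orange ×10^3 → 79000 Ω.
R2: green, blue, grey → 568; yellow ×10^4 → 5680000 Ω.
Series: 79000 + 5680000 = 5759000 Ω.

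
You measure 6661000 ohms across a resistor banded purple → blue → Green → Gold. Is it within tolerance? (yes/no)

no

Violet → 7 (first significant figure)
Blue → 6 (second significant figure)
Green → ×10^5 multiplier
Gold → ±5% tolerance
76 × 100000 = 7600000 Ω
Allowed range: 7220000 Ω to 7980000 Ω.
6661000 ohms lies outside that range.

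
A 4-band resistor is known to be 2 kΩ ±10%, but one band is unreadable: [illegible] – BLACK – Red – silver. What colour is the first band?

2000 Ω = 20 × 10^2.
The first band gives digit 2 of the significand, and 2 is red.

red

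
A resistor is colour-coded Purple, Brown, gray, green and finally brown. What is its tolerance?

The last band, brown, is the tolerance band.
Brown corresponds to ±1%.

±1%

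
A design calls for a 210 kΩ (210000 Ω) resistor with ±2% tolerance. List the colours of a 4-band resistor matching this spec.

210000 Ω = 21 × 10^4.
2 → red
1 → brown
Multiplier 10^4 → yellow.
±2% tolerance → red.

red, brown, yellow, red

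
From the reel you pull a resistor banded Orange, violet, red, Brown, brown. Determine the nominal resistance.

3720 Ω

Orange → 3 (first significant figure)
Violet → 7 (second significant figure)
Red → 2 (third significant figure)
Brown → ×10 multiplier
372 × 10 = 3720 Ω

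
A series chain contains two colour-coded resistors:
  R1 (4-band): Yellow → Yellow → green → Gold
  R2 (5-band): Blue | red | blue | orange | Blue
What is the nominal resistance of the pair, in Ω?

5026000 Ω

R1: yellow, yellow → 44; green ×10^5 → 4400000 Ω.
R2: blue, red, blue → 626; orange ×10^3 → 626000 Ω.
Series: 4400000 + 626000 = 5026000 Ω.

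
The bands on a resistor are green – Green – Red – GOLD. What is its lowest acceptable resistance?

Green → 5 (first significant figure)
Green → 5 (second significant figure)
Red → ×10^2 multiplier
Gold → ±5% tolerance
55 × 100 = 5500 Ω
Lowest = 5500 × (1 − 5/100) = 5225 Ω.

5225 Ω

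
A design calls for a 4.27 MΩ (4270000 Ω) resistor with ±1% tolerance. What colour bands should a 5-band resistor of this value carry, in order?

yellow, red, violet, yellow, brown

4270000 Ω = 427 × 10^4.
4 → yellow
2 → red
7 → violet
Multiplier 10^4 → yellow.
±1% tolerance → brown.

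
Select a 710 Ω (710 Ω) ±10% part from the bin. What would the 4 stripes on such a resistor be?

710 Ω = 71 × 10^1.
7 → violet
1 → brown
Multiplier 10^1 → brown.
±10% tolerance → silver.

violet, brown, brown, silver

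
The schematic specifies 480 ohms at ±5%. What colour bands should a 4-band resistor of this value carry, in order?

480 Ω = 48 × 10^1.
4 → yellow
8 → grey
Multiplier 10^1 → brown.
±5% tolerance → gold.

yellow, grey, brown, gold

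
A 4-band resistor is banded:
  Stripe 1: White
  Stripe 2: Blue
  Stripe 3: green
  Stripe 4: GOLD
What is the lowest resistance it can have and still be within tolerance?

White → 9 (first significant figure)
Blue → 6 (second significant figure)
Green → ×10^5 multiplier
Gold → ±5% tolerance
96 × 100000 = 9600000 Ω
Lowest = 9600000 × (1 − 5/100) = 9120000 Ω.

9120000 Ω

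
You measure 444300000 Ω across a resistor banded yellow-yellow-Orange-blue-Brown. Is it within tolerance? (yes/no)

yes

Yellow → 4 (first significant figure)
Yellow → 4 (second significant figure)
Orange → 3 (third significant figure)
Blue → ×10^6 multiplier
Brown → ±1% tolerance
443 × 1000000 = 443000000 Ω
Allowed range: 438570000 Ω to 447430000 Ω.
444300000 Ω lies inside that range.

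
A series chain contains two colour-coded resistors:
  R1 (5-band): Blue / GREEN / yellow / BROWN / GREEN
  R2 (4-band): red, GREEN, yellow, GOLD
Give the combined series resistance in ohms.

256540 Ω

R1: blue, green, yellow → 654; brown ×10 → 6540 Ω.
R2: red, green → 25; yellow ×10^4 → 250000 Ω.
Series: 6540 + 250000 = 256540 Ω.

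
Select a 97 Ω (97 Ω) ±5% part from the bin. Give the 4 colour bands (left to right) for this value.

white, violet, black, gold

97 Ω = 97 × 10^0.
9 → white
7 → violet
Multiplier 10^0 → black.
±5% tolerance → gold.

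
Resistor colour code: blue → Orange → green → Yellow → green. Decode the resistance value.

6350000 Ω

Blue → 6 (first significant figure)
Orange → 3 (second significant figure)
Green → 5 (third significant figure)
Yellow → ×10^4 multiplier
635 × 10000 = 6350000 Ω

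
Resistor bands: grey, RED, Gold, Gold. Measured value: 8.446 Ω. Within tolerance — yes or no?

yes

Grey → 8 (first significant figure)
Red → 2 (second significant figure)
Gold → ×0.1 multiplier
Gold → ±5% tolerance
82 × 0.1 = 8.2 Ω
Allowed range: 7.79 Ω to 8.61 Ω.
8.446 Ω lies inside that range.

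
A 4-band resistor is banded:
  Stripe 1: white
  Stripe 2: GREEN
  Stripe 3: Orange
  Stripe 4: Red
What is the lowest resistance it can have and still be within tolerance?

White → 9 (first significant figure)
Green → 5 (second significant figure)
Orange → ×10^3 multiplier
Red → ±2% tolerance
95 × 1000 = 95000 Ω
Lowest = 95000 × (1 − 2/100) = 93100 Ω.

93100 Ω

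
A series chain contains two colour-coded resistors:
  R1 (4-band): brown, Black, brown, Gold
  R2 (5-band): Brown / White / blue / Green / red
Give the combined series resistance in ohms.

R1: brown, black → 10; brown ×10 → 100 Ω.
R2: brown, white, blue → 196; green ×10^5 → 19600000 Ω.
Series: 100 + 19600000 = 19600100 Ω.

19600100 Ω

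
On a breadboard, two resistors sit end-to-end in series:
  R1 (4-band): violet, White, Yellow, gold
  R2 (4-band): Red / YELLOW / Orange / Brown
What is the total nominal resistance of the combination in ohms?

814000 Ω

R1: violet, white → 79; yellow ×10^4 → 790000 Ω.
R2: red, yellow → 24; orange ×10^3 → 24000 Ω.
Series: 790000 + 24000 = 814000 Ω.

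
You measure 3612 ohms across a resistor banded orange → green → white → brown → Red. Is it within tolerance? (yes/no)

yes

Orange → 3 (first significant figure)
Green → 5 (second significant figure)
White → 9 (third significant figure)
Brown → ×10 multiplier
Red → ±2% tolerance
359 × 10 = 3590 Ω
Allowed range: 3518.2 Ω to 3661.8 Ω.
3612 ohms lies inside that range.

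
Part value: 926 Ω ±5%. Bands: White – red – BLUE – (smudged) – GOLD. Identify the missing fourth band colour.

926 Ω = 926 × 10^0.
The fourth band is the multiplier, 10^0, which is black.

black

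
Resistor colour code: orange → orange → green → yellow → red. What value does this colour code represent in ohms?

Orange → 3 (first significant figure)
Orange → 3 (second significant figure)
Green → 5 (third significant figure)
Yellow → ×10^4 multiplier
335 × 10000 = 3350000 Ω

3350000 Ω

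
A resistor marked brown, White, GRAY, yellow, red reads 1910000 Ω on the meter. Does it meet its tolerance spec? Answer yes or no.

no

Brown → 1 (first significant figure)
White → 9 (second significant figure)
Grey → 8 (third significant figure)
Yellow → ×10^4 multiplier
Red → ±2% tolerance
198 × 10000 = 1980000 Ω
Allowed range: 1940400 Ω to 2019600 Ω.
1910000 Ω lies outside that range.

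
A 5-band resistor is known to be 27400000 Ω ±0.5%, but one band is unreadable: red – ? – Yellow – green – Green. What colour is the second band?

violet

27400000 Ω = 274 × 10^5.
The second band gives digit 7 of the significand, and 7 is violet.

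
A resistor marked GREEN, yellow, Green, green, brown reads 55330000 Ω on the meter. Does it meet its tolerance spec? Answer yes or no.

Green → 5 (first significant figure)
Yellow → 4 (second significant figure)
Green → 5 (third significant figure)
Green → ×10^5 multiplier
Brown → ±1% tolerance
545 × 100000 = 54500000 Ω
Allowed range: 53955000 Ω to 55045000 Ω.
55330000 Ω lies outside that range.

no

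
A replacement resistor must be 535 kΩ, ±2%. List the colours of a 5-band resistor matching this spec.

green, orange, green, orange, red

535000 Ω = 535 × 10^3.
5 → green
3 → orange
5 → green
Multiplier 10^3 → orange.
±2% tolerance → red.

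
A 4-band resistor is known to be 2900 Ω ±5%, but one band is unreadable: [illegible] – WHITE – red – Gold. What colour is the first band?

2900 Ω = 29 × 10^2.
The first band gives digit 2 of the significand, and 2 is red.

red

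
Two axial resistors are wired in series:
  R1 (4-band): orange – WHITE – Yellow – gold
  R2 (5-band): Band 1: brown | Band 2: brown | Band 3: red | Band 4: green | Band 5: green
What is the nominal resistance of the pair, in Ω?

R1: orange, white → 39; yellow ×10^4 → 390000 Ω.
R2: brown, brown, red → 112; green ×10^5 → 11200000 Ω.
Series: 390000 + 11200000 = 11590000 Ω.

11590000 Ω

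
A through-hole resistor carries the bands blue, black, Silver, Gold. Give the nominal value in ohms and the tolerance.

Blue → 6 (first significant figure)
Black → 0 (second significant figure)
Silver → ×0.01 multiplier
Gold → ±5% tolerance
60 × 0.01 = 0.6 Ω

0.6 Ω ±5%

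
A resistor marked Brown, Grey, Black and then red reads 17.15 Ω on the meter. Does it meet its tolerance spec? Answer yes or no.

no

Brown → 1 (first significant figure)
Grey → 8 (second significant figure)
Black → ×1 multiplier
Red → ±2% tolerance
18 × 1 = 18 Ω
Allowed range: 17.64 Ω to 18.36 Ω.
17.15 Ω lies outside that range.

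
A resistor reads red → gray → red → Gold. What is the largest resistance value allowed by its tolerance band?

Red → 2 (first significant figure)
Grey → 8 (second significant figure)
Red → ×10^2 multiplier
Gold → ±5% tolerance
28 × 100 = 2800 Ω
Largest = 2800 × (1 + 5/100) = 2940 Ω.

2940 Ω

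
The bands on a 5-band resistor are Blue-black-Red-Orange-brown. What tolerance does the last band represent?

The last band, brown, is the tolerance band.
Brown corresponds to ±1%.

±1%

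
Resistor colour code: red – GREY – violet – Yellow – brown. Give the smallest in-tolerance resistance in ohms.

2841300 Ω

Red → 2 (first significant figure)
Grey → 8 (second significant figure)
Violet → 7 (third significant figure)
Yellow → ×10^4 multiplier
Brown → ±1% tolerance
287 × 10000 = 2870000 Ω
Smallest = 2870000 × (1 − 1/100) = 2841300 Ω.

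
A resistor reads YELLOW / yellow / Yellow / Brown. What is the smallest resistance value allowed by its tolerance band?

435600 Ω

Yellow → 4 (first significant figure)
Yellow → 4 (second significant figure)
Yellow → ×10^4 multiplier
Brown → ±1% tolerance
44 × 10000 = 440000 Ω
Smallest = 440000 × (1 − 1/100) = 435600 Ω.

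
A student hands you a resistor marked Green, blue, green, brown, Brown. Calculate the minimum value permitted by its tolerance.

Green → 5 (first significant figure)
Blue → 6 (second significant figure)
Green → 5 (third significant figure)
Brown → ×10 multiplier
Brown → ±1% tolerance
565 × 10 = 5650 Ω
Minimum = 5650 × (1 − 1/100) = 5593.5 Ω.

5593.5 Ω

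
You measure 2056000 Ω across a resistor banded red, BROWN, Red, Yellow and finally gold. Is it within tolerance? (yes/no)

Red → 2 (first significant figure)
Brown → 1 (second significant figure)
Red → 2 (third significant figure)
Yellow → ×10^4 multiplier
Gold → ±5% tolerance
212 × 10000 = 2120000 Ω
Allowed range: 2014000 Ω to 2226000 Ω.
2056000 Ω lies inside that range.

yes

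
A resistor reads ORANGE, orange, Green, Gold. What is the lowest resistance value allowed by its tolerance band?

Orange → 3 (first significant figure)
Orange → 3 (second significant figure)
Green → ×10^5 multiplier
Gold → ±5% tolerance
33 × 100000 = 3300000 Ω
Lowest = 3300000 × (1 − 5/100) = 3135000 Ω.

3135000 Ω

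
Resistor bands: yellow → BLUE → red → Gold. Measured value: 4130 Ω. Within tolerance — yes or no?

no

Yellow → 4 (first significant figure)
Blue → 6 (second significant figure)
Red → ×10^2 multiplier
Gold → ±5% tolerance
46 × 100 = 4600 Ω
Allowed range: 4370 Ω to 4830 Ω.
4130 Ω lies outside that range.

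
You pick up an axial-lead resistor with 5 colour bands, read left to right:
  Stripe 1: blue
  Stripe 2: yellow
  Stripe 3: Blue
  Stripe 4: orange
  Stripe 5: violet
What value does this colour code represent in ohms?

Blue → 6 (first significant figure)
Yellow → 4 (second significant figure)
Blue → 6 (third significant figure)
Orange → ×10^3 multiplier
646 × 1000 = 646000 Ω

646000 Ω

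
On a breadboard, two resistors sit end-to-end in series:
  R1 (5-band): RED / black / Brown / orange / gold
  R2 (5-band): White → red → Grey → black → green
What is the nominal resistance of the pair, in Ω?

201928 Ω

R1: red, black, brown → 201; orange ×10^3 → 201000 Ω.
R2: white, red, grey → 928; black ×1 → 928 Ω.
Series: 201000 + 928 = 201928 Ω.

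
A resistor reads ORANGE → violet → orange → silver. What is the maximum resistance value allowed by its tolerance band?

40700 Ω

Orange → 3 (first significant figure)
Violet → 7 (second significant figure)
Orange → ×10^3 multiplier
Silver → ±10% tolerance
37 × 1000 = 37000 Ω
Maximum = 37000 × (1 + 10/100) = 40700 Ω.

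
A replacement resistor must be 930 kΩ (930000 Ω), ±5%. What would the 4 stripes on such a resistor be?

930000 Ω = 93 × 10^4.
9 → white
3 → orange
Multiplier 10^4 → yellow.
±5% tolerance → gold.

white, orange, yellow, gold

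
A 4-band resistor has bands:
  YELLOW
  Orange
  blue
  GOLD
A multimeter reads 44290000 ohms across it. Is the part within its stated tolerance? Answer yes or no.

Yellow → 4 (first significant figure)
Orange → 3 (second significant figure)
Blue → ×10^6 multiplier
Gold → ±5% tolerance
43 × 1000000 = 43000000 Ω
Allowed range: 40850000 Ω to 45150000 Ω.
44290000 ohms lies inside that range.

yes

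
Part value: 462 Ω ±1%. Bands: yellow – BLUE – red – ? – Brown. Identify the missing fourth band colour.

black

462 Ω = 462 × 10^0.
The fourth band is the multiplier, 10^0, which is black.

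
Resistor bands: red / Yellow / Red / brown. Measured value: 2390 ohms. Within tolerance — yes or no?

yes

Red → 2 (first significant figure)
Yellow → 4 (second significant figure)
Red → ×10^2 multiplier
Brown → ±1% tolerance
24 × 100 = 2400 Ω
Allowed range: 2376 Ω to 2424 Ω.
2390 ohms lies inside that range.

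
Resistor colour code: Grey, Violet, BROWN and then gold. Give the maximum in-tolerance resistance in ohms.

913.5 Ω

Grey → 8 (first significant figure)
Violet → 7 (second significant figure)
Brown → ×10 multiplier
Gold → ±5% tolerance
87 × 10 = 870 Ω
Maximum = 870 × (1 + 5/100) = 913.5 Ω.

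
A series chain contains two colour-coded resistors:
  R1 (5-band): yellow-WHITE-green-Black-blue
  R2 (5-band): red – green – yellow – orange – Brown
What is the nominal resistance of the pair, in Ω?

254495 Ω

R1: yellow, white, green → 495; black ×1 → 495 Ω.
R2: red, green, yellow → 254; orange ×10^3 → 254000 Ω.
Series: 495 + 254000 = 254495 Ω.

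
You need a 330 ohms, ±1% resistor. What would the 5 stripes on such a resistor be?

orange, orange, black, black, brown

330 Ω = 330 × 10^0.
3 → orange
3 → orange
0 → black
Multiplier 10^0 → black.
±1% tolerance → brown.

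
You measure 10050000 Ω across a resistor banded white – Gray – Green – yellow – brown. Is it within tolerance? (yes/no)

White → 9 (first significant figure)
Grey → 8 (second significant figure)
Green → 5 (third significant figure)
Yellow → ×10^4 multiplier
Brown → ±1% tolerance
985 × 10000 = 9850000 Ω
Allowed range: 9751500 Ω to 9948500 Ω.
10050000 Ω lies outside that range.

no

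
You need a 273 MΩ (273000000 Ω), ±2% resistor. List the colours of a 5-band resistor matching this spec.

red, violet, orange, blue, red

273000000 Ω = 273 × 10^6.
2 → red
7 → violet
3 → orange
Multiplier 10^6 → blue.
±2% tolerance → red.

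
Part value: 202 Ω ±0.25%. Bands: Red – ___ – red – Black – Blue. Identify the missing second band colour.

202 Ω = 202 × 10^0.
The second band gives digit 0 of the significand, and 0 is black.

black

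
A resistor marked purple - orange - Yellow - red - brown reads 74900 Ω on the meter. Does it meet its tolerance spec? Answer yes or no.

no

Violet → 7 (first significant figure)
Orange → 3 (second significant figure)
Yellow → 4 (third significant figure)
Red → ×10^2 multiplier
Brown → ±1% tolerance
734 × 100 = 73400 Ω
Allowed range: 72666 Ω to 74134 Ω.
74900 Ω lies outside that range.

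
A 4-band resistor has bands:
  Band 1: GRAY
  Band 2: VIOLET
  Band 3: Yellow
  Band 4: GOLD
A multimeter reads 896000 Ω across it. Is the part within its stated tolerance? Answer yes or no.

yes

Grey → 8 (first significant figure)
Violet → 7 (second significant figure)
Yellow → ×10^4 multiplier
Gold → ±5% tolerance
87 × 10000 = 870000 Ω
Allowed range: 826500 Ω to 913500 Ω.
896000 Ω lies inside that range.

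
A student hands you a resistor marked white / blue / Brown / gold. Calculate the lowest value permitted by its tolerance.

White → 9 (first significant figure)
Blue → 6 (second significant figure)
Brown → ×10 multiplier
Gold → ±5% tolerance
96 × 10 = 960 Ω
Lowest = 960 × (1 − 5/100) = 912 Ω.

912 Ω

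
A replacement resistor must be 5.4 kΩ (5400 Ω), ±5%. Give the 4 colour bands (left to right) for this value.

green, yellow, red, gold

5400 Ω = 54 × 10^2.
5 → green
4 → yellow
Multiplier 10^2 → red.
±5% tolerance → gold.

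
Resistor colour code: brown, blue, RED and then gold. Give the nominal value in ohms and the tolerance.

Brown → 1 (first significant figure)
Blue → 6 (second significant figure)
Red → ×10^2 multiplier
Gold → ±5% tolerance
16 × 100 = 1600 Ω

1600 Ω ±5%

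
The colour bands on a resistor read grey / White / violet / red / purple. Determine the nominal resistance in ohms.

Grey → 8 (first significant figure)
White → 9 (second significant figure)
Violet → 7 (third significant figure)
Red → ×10^2 multiplier
897 × 100 = 89700 Ω

89700 Ω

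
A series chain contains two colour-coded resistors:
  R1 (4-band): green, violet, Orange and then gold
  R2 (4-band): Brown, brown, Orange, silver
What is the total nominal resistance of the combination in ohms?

R1: green, violet → 57; orange ×10^3 → 57000 Ω.
R2: brown, brown → 11; orange ×10^3 → 11000 Ω.
Series: 57000 + 11000 = 68000 Ω.

68000 Ω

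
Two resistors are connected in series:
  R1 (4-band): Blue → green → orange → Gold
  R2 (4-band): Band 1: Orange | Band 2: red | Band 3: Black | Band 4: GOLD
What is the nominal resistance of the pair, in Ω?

65032 Ω

R1: blue, green → 65; orange ×10^3 → 65000 Ω.
R2: orange, red → 32; black ×1 → 32 Ω.
Series: 65000 + 32 = 65032 Ω.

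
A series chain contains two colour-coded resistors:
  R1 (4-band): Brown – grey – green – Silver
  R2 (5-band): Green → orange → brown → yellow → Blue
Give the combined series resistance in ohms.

7110000 Ω

R1: brown, grey → 18; green ×10^5 → 1800000 Ω.
R2: green, orange, brown → 531; yellow ×10^4 → 5310000 Ω.
Series: 1800000 + 5310000 = 7110000 Ω.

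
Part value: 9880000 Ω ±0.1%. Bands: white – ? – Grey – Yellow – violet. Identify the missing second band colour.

9880000 Ω = 988 × 10^4.
The second band gives digit 8 of the significand, and 8 is grey.

grey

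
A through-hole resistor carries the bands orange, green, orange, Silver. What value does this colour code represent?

35000 Ω

Orange → 3 (first significant figure)
Green → 5 (second significant figure)
Orange → ×10^3 multiplier
35 × 1000 = 35000 Ω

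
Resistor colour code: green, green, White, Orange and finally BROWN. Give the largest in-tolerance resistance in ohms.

Green → 5 (first significant figure)
Green → 5 (second significant figure)
White → 9 (third significant figure)
Orange → ×10^3 multiplier
Brown → ±1% tolerance
559 × 1000 = 559000 Ω
Largest = 559000 × (1 + 1/100) = 564590 Ω.

564590 Ω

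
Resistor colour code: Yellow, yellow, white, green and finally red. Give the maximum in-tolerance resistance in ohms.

45798000 Ω

Yellow → 4 (first significant figure)
Yellow → 4 (second significant figure)
White → 9 (third significant figure)
Green → ×10^5 multiplier
Red → ±2% tolerance
449 × 100000 = 44900000 Ω
Maximum = 44900000 × (1 + 2/100) = 45798000 Ω.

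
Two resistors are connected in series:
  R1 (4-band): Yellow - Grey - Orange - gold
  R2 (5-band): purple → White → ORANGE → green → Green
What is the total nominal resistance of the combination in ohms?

R1: yellow, grey → 48; orange ×10^3 → 48000 Ω.
R2: violet, white, orange → 793; green ×10^5 → 79300000 Ω.
Series: 48000 + 79300000 = 79348000 Ω.

79348000 Ω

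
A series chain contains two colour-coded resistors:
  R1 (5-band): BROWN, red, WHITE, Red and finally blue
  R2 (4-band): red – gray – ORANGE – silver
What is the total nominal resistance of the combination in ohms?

R1: brown, red, white → 129; red ×10^2 → 12900 Ω.
R2: red, grey → 28; orange ×10^3 → 28000 Ω.
Series: 12900 + 28000 = 40900 Ω.

40900 Ω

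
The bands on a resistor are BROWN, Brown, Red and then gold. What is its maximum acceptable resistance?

1155 Ω

Brown → 1 (first significant figure)
Brown → 1 (second significant figure)
Red → ×10^2 multiplier
Gold → ±5% tolerance
11 × 100 = 1100 Ω
Maximum = 1100 × (1 + 5/100) = 1155 Ω.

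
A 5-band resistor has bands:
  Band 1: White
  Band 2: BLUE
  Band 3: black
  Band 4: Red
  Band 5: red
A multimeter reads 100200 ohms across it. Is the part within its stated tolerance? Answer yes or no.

no

White → 9 (first significant figure)
Blue → 6 (second significant figure)
Black → 0 (third significant figure)
Red → ×10^2 multiplier
Red → ±2% tolerance
960 × 100 = 96000 Ω
Allowed range: 94080 Ω to 97920 Ω.
100200 ohms lies outside that range.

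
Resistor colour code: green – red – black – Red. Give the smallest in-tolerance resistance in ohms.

Green → 5 (first significant figure)
Red → 2 (second significant figure)
Black → ×1 multiplier
Red → ±2% tolerance
52 × 1 = 52 Ω
Smallest = 52 × (1 − 2/100) = 50.96 Ω.

50.96 Ω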